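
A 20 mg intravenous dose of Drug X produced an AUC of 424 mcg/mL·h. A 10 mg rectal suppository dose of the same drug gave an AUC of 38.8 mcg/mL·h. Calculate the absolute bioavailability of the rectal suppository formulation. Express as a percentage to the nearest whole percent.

F = (AUC_ev / D_ev) / (AUC_iv / D_iv)
  = (38.8/10) / (424/20)
  = 3.88 / 21.2 = 0.1830
  = 18.30%

F = 18%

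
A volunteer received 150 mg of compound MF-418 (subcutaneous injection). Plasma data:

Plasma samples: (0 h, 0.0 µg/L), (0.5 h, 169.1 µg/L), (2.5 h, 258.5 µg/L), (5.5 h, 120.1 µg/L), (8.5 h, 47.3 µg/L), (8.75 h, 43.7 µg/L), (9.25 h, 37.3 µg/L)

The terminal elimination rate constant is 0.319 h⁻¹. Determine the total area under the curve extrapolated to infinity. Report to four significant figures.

AUC = 1437 µg/L·h

Trapezoidal AUC_0→9.25:
  [0→0.5]: (0.0+169.1)/2 × 0.5 = 42.275
  [0.5→2.5]: (169.1+258.5)/2 × 2 = 427.6
  [2.5→5.5]: (258.5+120.1)/2 × 3 = 567.9
  [5.5→8.5]: (120.1+47.3)/2 × 3 = 251.1
  [8.5→8.75]: (47.3+43.7)/2 × 0.25 = 11.375
  [8.75→9.25]: (43.7+37.3)/2 × 0.5 = 20.25
  Sum = 1320.5 µg/L·h
Extrapolated tail: C_last / k_e = 37.3 / 0.319 = 116.928
AUC_0→∞ = 1320.5 + 116.928 = 1437.428 µg/L·h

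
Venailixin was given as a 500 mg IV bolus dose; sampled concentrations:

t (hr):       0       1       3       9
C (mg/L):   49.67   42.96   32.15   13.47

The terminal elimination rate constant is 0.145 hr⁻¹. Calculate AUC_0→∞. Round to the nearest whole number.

Trapezoidal AUC_0→9:
  [0→1]: (49.67+42.96)/2 × 1 = 46.315
  [1→3]: (42.96+32.15)/2 × 2 = 75.11
  [3→9]: (32.15+13.47)/2 × 6 = 136.86
  Sum = 258.285 mg/L·hr
Extrapolated tail: C_last / k_e = 13.47 / 0.145 = 92.897
AUC_0→∞ = 258.285 + 92.897 = 351.182 mg/L·hr

AUC = 351 mg/L·hr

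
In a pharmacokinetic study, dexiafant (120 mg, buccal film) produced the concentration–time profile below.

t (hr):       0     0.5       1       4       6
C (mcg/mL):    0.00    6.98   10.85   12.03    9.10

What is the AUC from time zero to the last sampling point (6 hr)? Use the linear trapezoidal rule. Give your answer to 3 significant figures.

AUC = 61.7 mcg/mL·hr

Trapezoidal AUC_0→6:
  [0→0.5]: (0.00+6.98)/2 × 0.5 = 1.745
  [0.5→1]: (6.98+10.85)/2 × 0.5 = 4.4575
  [1→4]: (10.85+12.03)/2 × 3 = 34.32
  [4→6]: (12.03+9.10)/2 × 2 = 21.13
  Sum = 61.6525 mcg/mL·hr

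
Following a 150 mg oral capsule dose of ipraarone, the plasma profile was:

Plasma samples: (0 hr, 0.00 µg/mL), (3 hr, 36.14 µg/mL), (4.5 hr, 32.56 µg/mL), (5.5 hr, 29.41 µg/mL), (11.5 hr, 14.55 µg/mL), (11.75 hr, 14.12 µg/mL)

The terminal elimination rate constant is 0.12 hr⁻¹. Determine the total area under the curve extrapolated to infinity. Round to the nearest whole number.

Trapezoidal AUC_0→11.75:
  [0→3]: (0.00+36.14)/2 × 3 = 54.21
  [3→4.5]: (36.14+32.56)/2 × 1.5 = 51.525
  [4.5→5.5]: (32.56+29.41)/2 × 1 = 30.985
  [5.5→11.5]: (29.41+14.55)/2 × 6 = 131.88
  [11.5→11.75]: (14.55+14.12)/2 × 0.25 = 3.58375
  Sum = 272.18375 µg/mL·hr
Extrapolated tail: C_last / k_e = 14.12 / 0.12 = 117.667
AUC_0→∞ = 272.18375 + 117.667 = 389.85075 µg/mL·hr

AUC = 390 µg/mL·hr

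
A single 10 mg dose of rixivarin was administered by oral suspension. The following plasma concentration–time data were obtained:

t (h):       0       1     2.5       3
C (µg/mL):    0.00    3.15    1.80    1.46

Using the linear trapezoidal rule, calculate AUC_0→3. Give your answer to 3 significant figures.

AUC = 6.10 µg/mL·h

Trapezoidal AUC_0→3:
  [0→1]: (0.00+3.15)/2 × 1 = 1.575
  [1→2.5]: (3.15+1.80)/2 × 1.5 = 3.7125
  [2.5→3]: (1.80+1.46)/2 × 0.5 = 0.815
  Sum = 6.1025 µg/mL·h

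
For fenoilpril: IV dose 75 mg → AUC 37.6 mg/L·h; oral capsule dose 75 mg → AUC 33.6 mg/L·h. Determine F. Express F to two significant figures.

F = 0.89

F = (AUC_ev / D_ev) / (AUC_iv / D_iv)
  = (33.6/75) / (37.6/75)
  = 0.448 / 0.501333 = 0.8936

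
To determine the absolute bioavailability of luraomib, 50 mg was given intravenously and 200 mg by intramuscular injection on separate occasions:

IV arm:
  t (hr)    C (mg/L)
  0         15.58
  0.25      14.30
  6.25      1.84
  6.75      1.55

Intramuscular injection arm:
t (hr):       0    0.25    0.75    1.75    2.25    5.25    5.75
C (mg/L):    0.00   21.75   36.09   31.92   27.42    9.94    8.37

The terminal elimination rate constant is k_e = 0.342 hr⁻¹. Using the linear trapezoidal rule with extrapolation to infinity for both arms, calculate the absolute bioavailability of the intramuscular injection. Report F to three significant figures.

F = 0.657

Trapezoidal AUC_0→6.75 (IV):
  [0→0.25]: (15.58+14.30)/2 × 0.25 = 3.735
  [0.25→6.25]: (14.30+1.84)/2 × 6 = 48.42
  [6.25→6.75]: (1.84+1.55)/2 × 0.5 = 0.8475
  Sum = 53.0025 mg/L·hr
IV tail: 1.55/0.342 = 4.532; AUC_iv,0→∞ = 53.0025 + 4.532 = 57.5345 mg/L·hr
Trapezoidal AUC_0→5.75 (intramuscular injection):
  [0→0.25]: (0.00+21.75)/2 × 0.25 = 2.71875
  [0.25→0.75]: (21.75+36.09)/2 × 0.5 = 14.46
  [0.75→1.75]: (36.09+31.92)/2 × 1 = 34.005
  [1.75→2.25]: (31.92+27.42)/2 × 0.5 = 14.835
  [2.25→5.25]: (27.42+9.94)/2 × 3 = 56.04
  [5.25→5.75]: (9.94+8.37)/2 × 0.5 = 4.5775
  Sum = 126.63625 mg/L·hr
intramuscular injection tail: 8.37/0.342 = 24.474; AUC_ev,0→∞ = 126.63625 + 24.474 = 151.11025 mg/L·hr
F = (AUC_ev/D_ev)/(AUC_iv/D_iv) = (151.11025/200)/(57.5345/50) = 0.75555125/1.15069 = 0.6566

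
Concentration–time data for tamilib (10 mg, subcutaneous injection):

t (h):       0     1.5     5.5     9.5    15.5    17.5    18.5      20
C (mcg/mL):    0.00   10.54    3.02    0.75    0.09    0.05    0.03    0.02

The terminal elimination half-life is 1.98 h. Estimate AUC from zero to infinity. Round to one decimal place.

AUC = 45.4 mcg/mL·h

Trapezoidal AUC_0→20:
  [0→1.5]: (0.00+10.54)/2 × 1.5 = 7.905
  [1.5→5.5]: (10.54+3.02)/2 × 4 = 27.12
  [5.5→9.5]: (3.02+0.75)/2 × 4 = 7.54
  [9.5→15.5]: (0.75+0.09)/2 × 6 = 2.52
  [15.5→17.5]: (0.09+0.05)/2 × 2 = 0.14
  [17.5→18.5]: (0.05+0.03)/2 × 1 = 0.04
  [18.5→20]: (0.03+0.02)/2 × 1.5 = 0.0375
  Sum = 45.3025 mcg/mL·h
k_e = ln2 / t½ = 0.693147 / 1.98 = 0.3501 h^-1
Extrapolated tail: C_last / k_e = 0.02 / 0.3501 = 0.057
AUC_0→∞ = 45.3025 + 0.057 = 45.3595 mcg/mL·h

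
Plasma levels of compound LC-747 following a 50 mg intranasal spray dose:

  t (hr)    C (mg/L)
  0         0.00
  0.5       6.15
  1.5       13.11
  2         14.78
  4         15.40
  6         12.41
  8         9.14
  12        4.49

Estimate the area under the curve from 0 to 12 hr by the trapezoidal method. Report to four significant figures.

Trapezoidal AUC_0→12:
  [0→0.5]: (0.00+6.15)/2 × 0.5 = 1.5375
  [0.5→1.5]: (6.15+13.11)/2 × 1 = 9.63
  [1.5→2]: (13.11+14.78)/2 × 0.5 = 6.9725
  [2→4]: (14.78+15.40)/2 × 2 = 30.18
  [4→6]: (15.40+12.41)/2 × 2 = 27.81
  [6→8]: (12.41+9.14)/2 × 2 = 21.55
  [8→12]: (9.14+4.49)/2 × 4 = 27.26
  Sum = 124.94 mg/L·hr

AUC = 124.9 mg/L·hr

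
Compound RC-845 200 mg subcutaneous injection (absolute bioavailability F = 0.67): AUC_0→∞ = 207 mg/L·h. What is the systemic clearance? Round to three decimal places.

CL = F × Dose / AUC_0→∞
   = 0.67 × 200 / 207 = 0.647343 L/h

CL = 0.647 L/h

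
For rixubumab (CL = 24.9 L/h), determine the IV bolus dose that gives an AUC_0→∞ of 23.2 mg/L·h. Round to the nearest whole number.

Dose_iv = CL × AUC_0→∞
     = 24.9 × 23.2 = 577.68 mg

Dose = 578 mg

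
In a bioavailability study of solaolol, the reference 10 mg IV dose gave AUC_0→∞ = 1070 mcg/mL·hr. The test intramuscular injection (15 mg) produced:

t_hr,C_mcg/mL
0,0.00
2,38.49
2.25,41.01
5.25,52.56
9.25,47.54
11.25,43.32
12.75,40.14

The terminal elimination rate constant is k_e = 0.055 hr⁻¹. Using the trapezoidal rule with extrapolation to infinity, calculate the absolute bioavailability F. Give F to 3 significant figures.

Trapezoidal AUC_0→12.75 (intramuscular injection):
  [0→2]: (0.00+38.49)/2 × 2 = 38.49
  [2→2.25]: (38.49+41.01)/2 × 0.25 = 9.9375
  [2.25→5.25]: (41.01+52.56)/2 × 3 = 140.355
  [5.25→9.25]: (52.56+47.54)/2 × 4 = 200.2
  [9.25→11.25]: (47.54+43.32)/2 × 2 = 90.86
  [11.25→12.75]: (43.32+40.14)/2 × 1.5 = 62.595
  Sum = 542.4375 mcg/mL·hr
Tail: C_last/k_e = 40.14/0.055 = 729.818
AUC_0→∞ (intramuscular injection) = 542.4375 + 729.818 = 1272.2555 mcg/mL·hr
F = (AUC_ev/D_ev)/(AUC_iv/D_iv) = (1272.2555/15)/(1070/10) = 84.817/107 = 0.7927

F = 0.793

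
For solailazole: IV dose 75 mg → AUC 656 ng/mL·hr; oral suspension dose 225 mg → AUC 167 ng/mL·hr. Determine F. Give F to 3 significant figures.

F = (AUC_ev / D_ev) / (AUC_iv / D_iv)
  = (167/225) / (656/75)
  = 0.742222 / 8.74667 = 0.0849

F = 0.0849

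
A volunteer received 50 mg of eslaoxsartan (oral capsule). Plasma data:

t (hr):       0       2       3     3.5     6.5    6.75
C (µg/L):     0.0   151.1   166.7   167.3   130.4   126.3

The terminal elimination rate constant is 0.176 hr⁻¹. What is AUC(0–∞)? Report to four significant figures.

AUC = 1590 µg/L·hr

Trapezoidal AUC_0→6.75:
  [0→2]: (0.0+151.1)/2 × 2 = 151.1
  [2→3]: (151.1+166.7)/2 × 1 = 158.9
  [3→3.5]: (166.7+167.3)/2 × 0.5 = 83.5
  [3.5→6.5]: (167.3+130.4)/2 × 3 = 446.55
  [6.5→6.75]: (130.4+126.3)/2 × 0.25 = 32.0875
  Sum = 872.1375 µg/L·hr
Extrapolated tail: C_last / k_e = 126.3 / 0.176 = 717.614
AUC_0→∞ = 872.1375 + 717.614 = 1589.7515 µg/L·hr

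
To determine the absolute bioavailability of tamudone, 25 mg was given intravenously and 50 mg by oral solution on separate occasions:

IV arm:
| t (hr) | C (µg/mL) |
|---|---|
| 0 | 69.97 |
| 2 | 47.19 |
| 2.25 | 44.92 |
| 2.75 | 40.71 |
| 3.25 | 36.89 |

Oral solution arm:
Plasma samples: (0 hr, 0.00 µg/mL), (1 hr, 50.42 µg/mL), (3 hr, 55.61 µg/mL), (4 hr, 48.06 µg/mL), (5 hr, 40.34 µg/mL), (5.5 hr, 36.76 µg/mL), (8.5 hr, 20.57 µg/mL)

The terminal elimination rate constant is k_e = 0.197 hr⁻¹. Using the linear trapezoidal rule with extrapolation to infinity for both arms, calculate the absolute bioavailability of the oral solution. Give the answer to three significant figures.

F = 0.612

Trapezoidal AUC_0→3.25 (IV):
  [0→2]: (69.97+47.19)/2 × 2 = 117.16
  [2→2.25]: (47.19+44.92)/2 × 0.25 = 11.51375
  [2.25→2.75]: (44.92+40.71)/2 × 0.5 = 21.4075
  [2.75→3.25]: (40.71+36.89)/2 × 0.5 = 19.4
  Sum = 169.48125 µg/mL·hr
IV tail: 36.89/0.197 = 187.259; AUC_iv,0→∞ = 169.48125 + 187.259 = 356.74025 µg/mL·hr
Trapezoidal AUC_0→8.5 (oral solution):
  [0→1]: (0.00+50.42)/2 × 1 = 25.21
  [1→3]: (50.42+55.61)/2 × 2 = 106.03
  [3→4]: (55.61+48.06)/2 × 1 = 51.835
  [4→5]: (48.06+40.34)/2 × 1 = 44.2
  [5→5.5]: (40.34+36.76)/2 × 0.5 = 19.275
  [5.5→8.5]: (36.76+20.57)/2 × 3 = 85.995
  Sum = 332.545 µg/mL·hr
oral solution tail: 20.57/0.197 = 104.416; AUC_ev,0→∞ = 332.545 + 104.416 = 436.961 µg/mL·hr
F = (AUC_ev/D_ev)/(AUC_iv/D_iv) = (436.961/50)/(356.74025/25) = 8.73922/14.26961 = 0.6124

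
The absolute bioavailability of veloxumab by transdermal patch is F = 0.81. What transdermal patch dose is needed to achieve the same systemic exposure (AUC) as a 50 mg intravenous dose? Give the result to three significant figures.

D_transdermal = 61.7 mg

For equal systemic exposure: F × D_ev = D_iv
D_ev = D_iv / F = 50 / 0.81 = 61.7284 mg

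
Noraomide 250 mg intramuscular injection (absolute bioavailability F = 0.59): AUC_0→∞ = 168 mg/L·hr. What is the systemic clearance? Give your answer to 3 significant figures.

CL = 0.878 L/hr

CL = F × Dose / AUC_0→∞
   = 0.59 × 250 / 168 = 0.877976 L/hr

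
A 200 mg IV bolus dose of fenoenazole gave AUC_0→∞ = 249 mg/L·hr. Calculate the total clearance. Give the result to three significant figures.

CL = Dose_iv / AUC_0→∞
   = 200 / 249 = 0.803213 L/hr

CL = 0.803 L/hr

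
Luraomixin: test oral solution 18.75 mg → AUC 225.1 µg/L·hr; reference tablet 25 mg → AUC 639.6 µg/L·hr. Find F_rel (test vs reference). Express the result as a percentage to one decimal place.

F_rel = 46.9%

F_rel = (AUC_test/D_test) / (AUC_ref/D_ref)
      = (225.1/18.75) / (639.6/25)
      = 12.0053 / 25.584 = 0.4693 = 46.93%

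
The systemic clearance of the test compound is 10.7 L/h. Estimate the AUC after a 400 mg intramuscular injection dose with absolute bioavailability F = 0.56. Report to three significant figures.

AUC = 20.9 mg/L·h

AUC_0→∞ = F × Dose / CL
        = 0.56 × 400 / 10.7 = 20.9346 mg/L·h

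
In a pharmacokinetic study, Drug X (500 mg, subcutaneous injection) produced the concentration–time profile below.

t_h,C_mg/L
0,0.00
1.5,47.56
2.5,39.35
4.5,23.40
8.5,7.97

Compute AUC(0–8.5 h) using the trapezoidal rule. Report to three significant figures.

AUC = 205 mg/L·h

Trapezoidal AUC_0→8.5:
  [0→1.5]: (0.00+47.56)/2 × 1.5 = 35.67
  [1.5→2.5]: (47.56+39.35)/2 × 1 = 43.455
  [2.5→4.5]: (39.35+23.40)/2 × 2 = 62.75
  [4.5→8.5]: (23.40+7.97)/2 × 4 = 62.74
  Sum = 204.615 mg/L·h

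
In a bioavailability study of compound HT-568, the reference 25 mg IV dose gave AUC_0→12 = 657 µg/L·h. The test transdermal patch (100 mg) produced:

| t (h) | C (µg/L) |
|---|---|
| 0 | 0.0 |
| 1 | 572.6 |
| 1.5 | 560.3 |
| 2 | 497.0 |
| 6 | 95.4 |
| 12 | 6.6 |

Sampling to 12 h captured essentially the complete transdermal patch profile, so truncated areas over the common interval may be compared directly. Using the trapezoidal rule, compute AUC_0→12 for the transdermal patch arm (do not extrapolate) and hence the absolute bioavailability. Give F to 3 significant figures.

Trapezoidal AUC_0→12 (transdermal patch):
  [0→1]: (0.0+572.6)/2 × 1 = 286.3
  [1→1.5]: (572.6+560.3)/2 × 0.5 = 283.225
  [1.5→2]: (560.3+497.0)/2 × 0.5 = 264.325
  [2→6]: (497.0+95.4)/2 × 4 = 1184.8
  [6→12]: (95.4+6.6)/2 × 6 = 306.0
  Sum = 2324.65 µg/L·h
F = (AUC_ev/D_ev)/(AUC_iv/D_iv) = (2324.65/100)/(657/25) = 23.2465/26.28 = 0.8846

F = 0.885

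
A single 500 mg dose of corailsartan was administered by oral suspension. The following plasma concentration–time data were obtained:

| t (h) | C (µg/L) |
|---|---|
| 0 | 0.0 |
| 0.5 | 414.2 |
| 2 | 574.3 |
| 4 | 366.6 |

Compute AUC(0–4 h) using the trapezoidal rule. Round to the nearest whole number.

AUC = 1786 µg/L·h

Trapezoidal AUC_0→4:
  [0→0.5]: (0.0+414.2)/2 × 0.5 = 103.55
  [0.5→2]: (414.2+574.3)/2 × 1.5 = 741.375
  [2→4]: (574.3+366.6)/2 × 2 = 940.9
  Sum = 1785.825 µg/L·h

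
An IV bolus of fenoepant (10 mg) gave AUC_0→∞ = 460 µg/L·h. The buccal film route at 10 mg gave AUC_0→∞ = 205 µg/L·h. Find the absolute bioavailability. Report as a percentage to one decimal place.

F = (AUC_ev / D_ev) / (AUC_iv / D_iv)
  = (205/10) / (460/10)
  = 20.5 / 46 = 0.4457
  = 44.57%

F = 44.6%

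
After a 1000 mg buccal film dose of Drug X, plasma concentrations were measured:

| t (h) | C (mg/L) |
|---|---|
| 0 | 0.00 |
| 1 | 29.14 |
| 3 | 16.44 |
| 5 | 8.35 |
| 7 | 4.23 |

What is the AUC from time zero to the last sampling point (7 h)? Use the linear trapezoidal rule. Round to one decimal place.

AUC = 97.5 mg/L·h

Trapezoidal AUC_0→7:
  [0→1]: (0.00+29.14)/2 × 1 = 14.57
  [1→3]: (29.14+16.44)/2 × 2 = 45.58
  [3→5]: (16.44+8.35)/2 × 2 = 24.79
  [5→7]: (8.35+4.23)/2 × 2 = 12.58
  Sum = 97.52 mg/L·h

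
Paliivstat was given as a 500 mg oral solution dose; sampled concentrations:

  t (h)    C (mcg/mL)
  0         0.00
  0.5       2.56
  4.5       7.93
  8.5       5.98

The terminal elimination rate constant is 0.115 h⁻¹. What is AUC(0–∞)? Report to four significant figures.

Trapezoidal AUC_0→8.5:
  [0→0.5]: (0.00+2.56)/2 × 0.5 = 0.64
  [0.5→4.5]: (2.56+7.93)/2 × 4 = 20.98
  [4.5→8.5]: (7.93+5.98)/2 × 4 = 27.82
  Sum = 49.44 mcg/mL·h
Extrapolated tail: C_last / k_e = 5.98 / 0.115 = 52.000
AUC_0→∞ = 49.44 + 52.000 = 101.44 mcg/mL·h

AUC = 101.4 mcg/mL·h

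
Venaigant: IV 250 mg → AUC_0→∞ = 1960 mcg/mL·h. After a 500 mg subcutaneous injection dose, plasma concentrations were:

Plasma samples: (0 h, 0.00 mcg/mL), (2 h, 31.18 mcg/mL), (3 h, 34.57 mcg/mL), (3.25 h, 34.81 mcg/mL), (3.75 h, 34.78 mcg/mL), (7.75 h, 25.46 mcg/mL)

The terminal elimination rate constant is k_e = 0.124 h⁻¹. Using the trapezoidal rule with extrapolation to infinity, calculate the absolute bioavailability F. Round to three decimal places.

F = 0.106

Trapezoidal AUC_0→7.75 (subcutaneous injection):
  [0→2]: (0.00+31.18)/2 × 2 = 31.18
  [2→3]: (31.18+34.57)/2 × 1 = 32.875
  [3→3.25]: (34.57+34.81)/2 × 0.25 = 8.6725
  [3.25→3.75]: (34.81+34.78)/2 × 0.5 = 17.3975
  [3.75→7.75]: (34.78+25.46)/2 × 4 = 120.48
  Sum = 210.605 mcg/mL·h
Tail: C_last/k_e = 25.46/0.124 = 205.323
AUC_0→∞ (subcutaneous injection) = 210.605 + 205.323 = 415.928 mcg/mL·h
F = (AUC_ev/D_ev)/(AUC_iv/D_iv) = (415.928/500)/(1960/250) = 0.831856/7.84 = 0.1061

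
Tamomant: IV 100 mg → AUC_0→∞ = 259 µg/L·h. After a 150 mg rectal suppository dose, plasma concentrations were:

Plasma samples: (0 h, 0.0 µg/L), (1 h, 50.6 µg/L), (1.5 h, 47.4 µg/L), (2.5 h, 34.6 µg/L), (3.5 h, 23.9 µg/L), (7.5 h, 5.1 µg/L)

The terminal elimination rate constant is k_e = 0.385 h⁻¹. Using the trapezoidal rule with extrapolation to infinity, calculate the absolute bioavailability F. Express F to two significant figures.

F = 0.49

Trapezoidal AUC_0→7.5 (rectal suppository):
  [0→1]: (0.0+50.6)/2 × 1 = 25.3
  [1→1.5]: (50.6+47.4)/2 × 0.5 = 24.5
  [1.5→2.5]: (47.4+34.6)/2 × 1 = 41.0
  [2.5→3.5]: (34.6+23.9)/2 × 1 = 29.25
  [3.5→7.5]: (23.9+5.1)/2 × 4 = 58.0
  Sum = 178.05 µg/L·h
Tail: C_last/k_e = 5.1/0.385 = 13.247
AUC_0→∞ (rectal suppository) = 178.05 + 13.247 = 191.297 µg/L·h
F = (AUC_ev/D_ev)/(AUC_iv/D_iv) = (191.297/150)/(259/100) = 1.27531/2.59 = 0.4924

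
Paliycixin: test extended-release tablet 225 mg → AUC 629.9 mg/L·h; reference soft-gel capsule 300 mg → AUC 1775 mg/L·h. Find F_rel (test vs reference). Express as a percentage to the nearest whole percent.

F_rel = (AUC_test/D_test) / (AUC_ref/D_ref)
      = (629.9/225) / (1775/300)
      = 2.79956 / 5.91667 = 0.4732 = 47.32%

F_rel = 47%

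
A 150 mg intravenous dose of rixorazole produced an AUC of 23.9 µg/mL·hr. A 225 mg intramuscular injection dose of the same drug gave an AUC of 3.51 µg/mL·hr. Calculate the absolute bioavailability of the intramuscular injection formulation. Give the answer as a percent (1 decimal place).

F = (AUC_ev / D_ev) / (AUC_iv / D_iv)
  = (3.51/225) / (23.9/150)
  = 0.0156 / 0.159333 = 0.0979
  = 9.79%

F = 9.8%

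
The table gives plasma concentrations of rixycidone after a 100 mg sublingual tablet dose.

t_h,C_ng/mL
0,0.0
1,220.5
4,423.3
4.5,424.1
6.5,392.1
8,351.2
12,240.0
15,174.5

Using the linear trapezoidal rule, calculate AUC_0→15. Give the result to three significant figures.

Trapezoidal AUC_0→15:
  [0→1]: (0.0+220.5)/2 × 1 = 110.25
  [1→4]: (220.5+423.3)/2 × 3 = 965.7
  [4→4.5]: (423.3+424.1)/2 × 0.5 = 211.85
  [4.5→6.5]: (424.1+392.1)/2 × 2 = 816.2
  [6.5→8]: (392.1+351.2)/2 × 1.5 = 557.475
  [8→12]: (351.2+240.0)/2 × 4 = 1182.4
  [12→15]: (240.0+174.5)/2 × 3 = 621.75
  Sum = 4465.625 ng/mL·h

AUC = 4470 ng/mL·h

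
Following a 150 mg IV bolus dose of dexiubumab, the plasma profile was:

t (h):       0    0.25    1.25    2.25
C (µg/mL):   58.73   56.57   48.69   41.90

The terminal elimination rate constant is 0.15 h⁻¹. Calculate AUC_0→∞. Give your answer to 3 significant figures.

Trapezoidal AUC_0→2.25:
  [0→0.25]: (58.73+56.57)/2 × 0.25 = 14.4125
  [0.25→1.25]: (56.57+48.69)/2 × 1 = 52.63
  [1.25→2.25]: (48.69+41.90)/2 × 1 = 45.295
  Sum = 112.3375 µg/mL·h
Extrapolated tail: C_last / k_e = 41.90 / 0.15 = 279.333
AUC_0→∞ = 112.3375 + 279.333 = 391.6705 µg/mL·h

AUC = 392 µg/mL·h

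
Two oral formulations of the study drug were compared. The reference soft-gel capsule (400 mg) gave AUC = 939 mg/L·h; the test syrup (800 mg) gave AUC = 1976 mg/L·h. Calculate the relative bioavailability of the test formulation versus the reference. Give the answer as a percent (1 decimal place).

F_rel = 105.2%

F_rel = (AUC_test/D_test) / (AUC_ref/D_ref)
      = (1976/800) / (939/400)
      = 2.47 / 2.3475 = 1.0522 = 105.22%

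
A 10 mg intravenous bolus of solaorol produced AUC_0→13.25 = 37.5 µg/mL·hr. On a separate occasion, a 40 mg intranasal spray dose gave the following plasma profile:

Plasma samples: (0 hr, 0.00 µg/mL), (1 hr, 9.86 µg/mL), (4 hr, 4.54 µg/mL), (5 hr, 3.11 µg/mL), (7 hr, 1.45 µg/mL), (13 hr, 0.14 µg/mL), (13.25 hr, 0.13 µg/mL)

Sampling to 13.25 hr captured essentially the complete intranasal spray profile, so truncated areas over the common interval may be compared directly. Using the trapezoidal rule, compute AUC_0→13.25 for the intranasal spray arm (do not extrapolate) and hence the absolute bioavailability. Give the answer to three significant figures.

Trapezoidal AUC_0→13.25 (intranasal spray):
  [0→1]: (0.00+9.86)/2 × 1 = 4.93
  [1→4]: (9.86+4.54)/2 × 3 = 21.6
  [4→5]: (4.54+3.11)/2 × 1 = 3.825
  [5→7]: (3.11+1.45)/2 × 2 = 4.56
  [7→13]: (1.45+0.14)/2 × 6 = 4.77
  [13→13.25]: (0.14+0.13)/2 × 0.25 = 0.03375
  Sum = 39.71875 µg/mL·hr
F = (AUC_ev/D_ev)/(AUC_iv/D_iv) = (39.71875/40)/(37.5/10) = 0.99296875/3.75 = 0.2648

F = 0.265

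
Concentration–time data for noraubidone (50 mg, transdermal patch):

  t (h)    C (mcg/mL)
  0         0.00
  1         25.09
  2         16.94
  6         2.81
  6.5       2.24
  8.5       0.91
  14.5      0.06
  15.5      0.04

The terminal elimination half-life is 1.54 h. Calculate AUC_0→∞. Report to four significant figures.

AUC = 80.52 mcg/mL·h

Trapezoidal AUC_0→15.5:
  [0→1]: (0.00+25.09)/2 × 1 = 12.545
  [1→2]: (25.09+16.94)/2 × 1 = 21.015
  [2→6]: (16.94+2.81)/2 × 4 = 39.5
  [6→6.5]: (2.81+2.24)/2 × 0.5 = 1.2625
  [6.5→8.5]: (2.24+0.91)/2 × 2 = 3.15
  [8.5→14.5]: (0.91+0.06)/2 × 6 = 2.91
  [14.5→15.5]: (0.06+0.04)/2 × 1 = 0.05
  Sum = 80.4325 mcg/mL·h
k_e = ln2 / t½ = 0.693147 / 1.54 = 0.4501 h^-1
Extrapolated tail: C_last / k_e = 0.04 / 0.4501 = 0.089
AUC_0→∞ = 80.4325 + 0.089 = 80.5215 mcg/mL·h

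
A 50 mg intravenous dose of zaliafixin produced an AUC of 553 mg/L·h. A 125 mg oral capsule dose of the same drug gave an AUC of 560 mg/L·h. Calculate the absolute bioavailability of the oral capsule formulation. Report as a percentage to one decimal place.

F = 40.5%

F = (AUC_ev / D_ev) / (AUC_iv / D_iv)
  = (560/125) / (553/50)
  = 4.48 / 11.06 = 0.4051
  = 40.51%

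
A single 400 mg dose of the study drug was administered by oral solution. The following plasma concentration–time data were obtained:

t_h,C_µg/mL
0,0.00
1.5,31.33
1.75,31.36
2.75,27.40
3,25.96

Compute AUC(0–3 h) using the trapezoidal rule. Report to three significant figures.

AUC = 67.4 µg/mL·h

Trapezoidal AUC_0→3:
  [0→1.5]: (0.00+31.33)/2 × 1.5 = 23.4975
  [1.5→1.75]: (31.33+31.36)/2 × 0.25 = 7.83625
  [1.75→2.75]: (31.36+27.40)/2 × 1 = 29.38
  [2.75→3]: (27.40+25.96)/2 × 0.25 = 6.67
  Sum = 67.38375 µg/mL·h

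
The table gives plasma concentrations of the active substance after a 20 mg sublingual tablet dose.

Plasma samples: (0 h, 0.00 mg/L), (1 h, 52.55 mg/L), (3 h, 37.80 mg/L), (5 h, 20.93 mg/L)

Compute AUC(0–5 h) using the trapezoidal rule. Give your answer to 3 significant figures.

Trapezoidal AUC_0→5:
  [0→1]: (0.00+52.55)/2 × 1 = 26.275
  [1→3]: (52.55+37.80)/2 × 2 = 90.35
  [3→5]: (37.80+20.93)/2 × 2 = 58.73
  Sum = 175.355 mg/L·h

AUC = 175 mg/L·h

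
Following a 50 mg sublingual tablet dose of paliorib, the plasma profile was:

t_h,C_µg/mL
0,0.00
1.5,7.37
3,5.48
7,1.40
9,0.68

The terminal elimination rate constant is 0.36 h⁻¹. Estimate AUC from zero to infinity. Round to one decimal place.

Trapezoidal AUC_0→9:
  [0→1.5]: (0.00+7.37)/2 × 1.5 = 5.5275
  [1.5→3]: (7.37+5.48)/2 × 1.5 = 9.6375
  [3→7]: (5.48+1.40)/2 × 4 = 13.76
  [7→9]: (1.40+0.68)/2 × 2 = 2.08
  Sum = 31.005 µg/mL·h
Extrapolated tail: C_last / k_e = 0.68 / 0.36 = 1.889
AUC_0→∞ = 31.005 + 1.889 = 32.894 µg/mL·h

AUC = 32.9 µg/mL·h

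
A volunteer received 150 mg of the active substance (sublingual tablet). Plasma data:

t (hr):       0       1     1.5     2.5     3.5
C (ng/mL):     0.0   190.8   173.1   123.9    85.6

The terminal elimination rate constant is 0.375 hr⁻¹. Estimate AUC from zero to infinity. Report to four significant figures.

Trapezoidal AUC_0→3.5:
  [0→1]: (0.0+190.8)/2 × 1 = 95.4
  [1→1.5]: (190.8+173.1)/2 × 0.5 = 90.975
  [1.5→2.5]: (173.1+123.9)/2 × 1 = 148.5
  [2.5→3.5]: (123.9+85.6)/2 × 1 = 104.75
  Sum = 439.625 ng/mL·hr
Extrapolated tail: C_last / k_e = 85.6 / 0.375 = 228.267
AUC_0→∞ = 439.625 + 228.267 = 667.892 ng/mL·hr

AUC = 667.9 ng/mL·hr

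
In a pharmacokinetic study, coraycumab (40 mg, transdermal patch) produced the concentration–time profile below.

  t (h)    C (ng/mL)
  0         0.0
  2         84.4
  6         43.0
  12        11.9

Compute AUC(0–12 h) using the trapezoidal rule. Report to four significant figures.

AUC = 503.9 ng/mL·h

Trapezoidal AUC_0→12:
  [0→2]: (0.0+84.4)/2 × 2 = 84.4
  [2→6]: (84.4+43.0)/2 × 4 = 254.8
  [6→12]: (43.0+11.9)/2 × 6 = 164.7
  Sum = 503.9 ng/mL·h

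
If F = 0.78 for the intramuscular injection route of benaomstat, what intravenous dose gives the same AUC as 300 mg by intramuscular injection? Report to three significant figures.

Systemic exposure from an extravascular dose = F × D_ev, so the equivalent IV dose is F × D_ev.
D_iv = F × D_ev = 0.78 × 300 = 234 mg

D_iv = 234 mg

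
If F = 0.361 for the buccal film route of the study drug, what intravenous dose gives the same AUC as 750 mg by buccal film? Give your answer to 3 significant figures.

Systemic exposure from an extravascular dose = F × D_ev, so the equivalent IV dose is F × D_ev.
D_iv = F × D_ev = 0.361 × 750 = 270.75 mg

D_iv = 271 mg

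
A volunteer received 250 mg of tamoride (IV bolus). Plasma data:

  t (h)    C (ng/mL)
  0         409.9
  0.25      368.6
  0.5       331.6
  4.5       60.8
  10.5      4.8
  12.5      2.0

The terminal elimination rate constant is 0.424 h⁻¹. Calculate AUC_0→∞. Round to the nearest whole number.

AUC = 1178 ng/mL·h

Trapezoidal AUC_0→12.5:
  [0→0.25]: (409.9+368.6)/2 × 0.25 = 97.3125
  [0.25→0.5]: (368.6+331.6)/2 × 0.25 = 87.525
  [0.5→4.5]: (331.6+60.8)/2 × 4 = 784.8
  [4.5→10.5]: (60.8+4.8)/2 × 6 = 196.8
  [10.5→12.5]: (4.8+2.0)/2 × 2 = 6.8
  Sum = 1173.2375 ng/mL·h
Extrapolated tail: C_last / k_e = 2.0 / 0.424 = 4.717
AUC_0→∞ = 1173.2375 + 4.717 = 1177.9545 ng/mL·h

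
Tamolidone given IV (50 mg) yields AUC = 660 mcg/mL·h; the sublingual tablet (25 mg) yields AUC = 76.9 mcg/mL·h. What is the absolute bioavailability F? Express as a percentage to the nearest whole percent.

F = (AUC_ev / D_ev) / (AUC_iv / D_iv)
  = (76.9/25) / (660/50)
  = 3.076 / 13.2 = 0.2330
  = 23.30%

F = 23%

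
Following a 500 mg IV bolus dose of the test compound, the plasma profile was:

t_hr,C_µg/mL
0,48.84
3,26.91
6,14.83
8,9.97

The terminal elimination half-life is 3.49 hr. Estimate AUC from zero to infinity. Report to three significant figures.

AUC = 251 µg/mL·hr

Trapezoidal AUC_0→8:
  [0→3]: (48.84+26.91)/2 × 3 = 113.625
  [3→6]: (26.91+14.83)/2 × 3 = 62.61
  [6→8]: (14.83+9.97)/2 × 2 = 24.8
  Sum = 201.035 µg/mL·hr
k_e = ln2 / t½ = 0.693147 / 3.49 = 0.1986 hr^-1
Extrapolated tail: C_last / k_e = 9.97 / 0.1986 = 50.201
AUC_0→∞ = 201.035 + 50.201 = 251.236 µg/mL·hr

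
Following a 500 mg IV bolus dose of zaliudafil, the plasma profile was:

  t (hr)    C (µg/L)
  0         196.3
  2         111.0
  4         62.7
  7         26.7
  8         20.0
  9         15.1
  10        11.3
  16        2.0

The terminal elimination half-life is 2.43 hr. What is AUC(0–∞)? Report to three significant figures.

Trapezoidal AUC_0→16:
  [0→2]: (196.3+111.0)/2 × 2 = 307.3
  [2→4]: (111.0+62.7)/2 × 2 = 173.7
  [4→7]: (62.7+26.7)/2 × 3 = 134.1
  [7→8]: (26.7+20.0)/2 × 1 = 23.35
  [8→9]: (20.0+15.1)/2 × 1 = 17.55
  [9→10]: (15.1+11.3)/2 × 1 = 13.2
  [10→16]: (11.3+2.0)/2 × 6 = 39.9
  Sum = 709.1 µg/L·hr
k_e = ln2 / t½ = 0.693147 / 2.43 = 0.2852 hr^-1
Extrapolated tail: C_last / k_e = 2.0 / 0.2852 = 7.013
AUC_0→∞ = 709.1 + 7.013 = 716.113 µg/L·hr

AUC = 716 µg/L·hr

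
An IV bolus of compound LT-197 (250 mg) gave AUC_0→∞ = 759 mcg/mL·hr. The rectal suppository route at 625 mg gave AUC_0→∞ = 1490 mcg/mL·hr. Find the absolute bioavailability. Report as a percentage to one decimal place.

F = 78.5%

F = (AUC_ev / D_ev) / (AUC_iv / D_iv)
  = (1490/625) / (759/250)
  = 2.384 / 3.036 = 0.7852
  = 78.52%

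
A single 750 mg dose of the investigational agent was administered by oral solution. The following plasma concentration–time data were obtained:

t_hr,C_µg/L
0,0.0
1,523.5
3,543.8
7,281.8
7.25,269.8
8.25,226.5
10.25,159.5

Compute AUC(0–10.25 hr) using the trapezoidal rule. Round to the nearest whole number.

Trapezoidal AUC_0→10.25:
  [0→1]: (0.0+523.5)/2 × 1 = 261.75
  [1→3]: (523.5+543.8)/2 × 2 = 1067.3
  [3→7]: (543.8+281.8)/2 × 4 = 1651.2
  [7→7.25]: (281.8+269.8)/2 × 0.25 = 68.95
  [7.25→8.25]: (269.8+226.5)/2 × 1 = 248.15
  [8.25→10.25]: (226.5+159.5)/2 × 2 = 386.0
  Sum = 3683.35 µg/L·hr

AUC = 3683 µg/L·hr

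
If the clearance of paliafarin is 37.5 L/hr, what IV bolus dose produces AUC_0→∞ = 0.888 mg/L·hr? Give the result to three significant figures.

Dose = 33.3 mg

Dose_iv = CL × AUC_0→∞
     = 37.5 × 0.888 = 33.3 mg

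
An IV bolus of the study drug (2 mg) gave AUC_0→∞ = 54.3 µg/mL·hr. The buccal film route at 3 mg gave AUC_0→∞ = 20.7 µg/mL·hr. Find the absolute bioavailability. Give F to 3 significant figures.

F = 0.254

F = (AUC_ev / D_ev) / (AUC_iv / D_iv)
  = (20.7/3) / (54.3/2)
  = 6.9 / 27.15 = 0.2541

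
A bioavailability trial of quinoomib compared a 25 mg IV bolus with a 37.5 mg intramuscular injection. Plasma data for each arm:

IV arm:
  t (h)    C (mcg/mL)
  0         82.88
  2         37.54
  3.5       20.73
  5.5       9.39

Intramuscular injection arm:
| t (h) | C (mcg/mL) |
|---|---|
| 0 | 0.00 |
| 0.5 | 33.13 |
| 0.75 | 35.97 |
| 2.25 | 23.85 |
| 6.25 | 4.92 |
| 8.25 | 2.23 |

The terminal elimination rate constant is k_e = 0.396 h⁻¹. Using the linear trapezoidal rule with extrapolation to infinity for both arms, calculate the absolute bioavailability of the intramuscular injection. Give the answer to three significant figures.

F = 0.404

Trapezoidal AUC_0→5.5 (IV):
  [0→2]: (82.88+37.54)/2 × 2 = 120.42
  [2→3.5]: (37.54+20.73)/2 × 1.5 = 43.7025
  [3.5→5.5]: (20.73+9.39)/2 × 2 = 30.12
  Sum = 194.2425 mcg/mL·h
IV tail: 9.39/0.396 = 23.712; AUC_iv,0→∞ = 194.2425 + 23.712 = 217.9545 mcg/mL·h
Trapezoidal AUC_0→8.25 (intramuscular injection):
  [0→0.5]: (0.00+33.13)/2 × 0.5 = 8.2825
  [0.5→0.75]: (33.13+35.97)/2 × 0.25 = 8.6375
  [0.75→2.25]: (35.97+23.85)/2 × 1.5 = 44.865
  [2.25→6.25]: (23.85+4.92)/2 × 4 = 57.54
  [6.25→8.25]: (4.92+2.23)/2 × 2 = 7.15
  Sum = 126.475 mcg/mL·h
intramuscular injection tail: 2.23/0.396 = 5.631; AUC_ev,0→∞ = 126.475 + 5.631 = 132.106 mcg/mL·h
F = (AUC_ev/D_ev)/(AUC_iv/D_iv) = (132.106/37.5)/(217.9545/25) = 3.52283/8.71818 = 0.4041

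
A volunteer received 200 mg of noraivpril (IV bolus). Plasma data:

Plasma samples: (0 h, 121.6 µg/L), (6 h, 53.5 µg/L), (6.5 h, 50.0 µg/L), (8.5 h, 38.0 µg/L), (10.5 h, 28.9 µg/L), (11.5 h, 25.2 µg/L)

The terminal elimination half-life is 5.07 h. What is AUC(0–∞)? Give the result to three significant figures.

AUC = 917 µg/L·h

Trapezoidal AUC_0→11.5:
  [0→6]: (121.6+53.5)/2 × 6 = 525.3
  [6→6.5]: (53.5+50.0)/2 × 0.5 = 25.875
  [6.5→8.5]: (50.0+38.0)/2 × 2 = 88.0
  [8.5→10.5]: (38.0+28.9)/2 × 2 = 66.9
  [10.5→11.5]: (28.9+25.2)/2 × 1 = 27.05
  Sum = 733.125 µg/L·h
k_e = ln2 / t½ = 0.693147 / 5.07 = 0.1367 h^-1
Extrapolated tail: C_last / k_e = 25.2 / 0.1367 = 184.345
AUC_0→∞ = 733.125 + 184.345 = 917.47 µg/L·h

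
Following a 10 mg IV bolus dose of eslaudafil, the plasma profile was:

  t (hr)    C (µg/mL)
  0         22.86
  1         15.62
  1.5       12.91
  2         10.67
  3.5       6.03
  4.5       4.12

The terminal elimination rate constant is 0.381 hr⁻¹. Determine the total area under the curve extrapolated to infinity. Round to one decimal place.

AUC = 60.7 µg/mL·hr

Trapezoidal AUC_0→4.5:
  [0→1]: (22.86+15.62)/2 × 1 = 19.24
  [1→1.5]: (15.62+12.91)/2 × 0.5 = 7.1325
  [1.5→2]: (12.91+10.67)/2 × 0.5 = 5.895
  [2→3.5]: (10.67+6.03)/2 × 1.5 = 12.525
  [3.5→4.5]: (6.03+4.12)/2 × 1 = 5.075
  Sum = 49.8675 µg/mL·hr
Extrapolated tail: C_last / k_e = 4.12 / 0.381 = 10.814
AUC_0→∞ = 49.8675 + 10.814 = 60.6815 µg/mL·hr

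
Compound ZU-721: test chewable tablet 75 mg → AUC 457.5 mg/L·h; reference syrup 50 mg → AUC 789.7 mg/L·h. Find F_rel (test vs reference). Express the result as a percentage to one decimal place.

F_rel = 38.6%

F_rel = (AUC_test/D_test) / (AUC_ref/D_ref)
      = (457.5/75) / (789.7/50)
      = 6.1 / 15.794 = 0.3862 = 38.62%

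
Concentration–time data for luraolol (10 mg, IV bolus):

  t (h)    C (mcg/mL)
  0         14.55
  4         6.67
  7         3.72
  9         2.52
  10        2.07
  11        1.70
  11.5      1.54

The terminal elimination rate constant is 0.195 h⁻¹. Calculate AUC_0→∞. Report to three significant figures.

Trapezoidal AUC_0→11.5:
  [0→4]: (14.55+6.67)/2 × 4 = 42.44
  [4→7]: (6.67+3.72)/2 × 3 = 15.585
  [7→9]: (3.72+2.52)/2 × 2 = 6.24
  [9→10]: (2.52+2.07)/2 × 1 = 2.295
  [10→11]: (2.07+1.70)/2 × 1 = 1.885
  [11→11.5]: (1.70+1.54)/2 × 0.5 = 0.81
  Sum = 69.255 mcg/mL·h
Extrapolated tail: C_last / k_e = 1.54 / 0.195 = 7.897
AUC_0→∞ = 69.255 + 7.897 = 77.152 mcg/mL·h

AUC = 77.2 mcg/mL·h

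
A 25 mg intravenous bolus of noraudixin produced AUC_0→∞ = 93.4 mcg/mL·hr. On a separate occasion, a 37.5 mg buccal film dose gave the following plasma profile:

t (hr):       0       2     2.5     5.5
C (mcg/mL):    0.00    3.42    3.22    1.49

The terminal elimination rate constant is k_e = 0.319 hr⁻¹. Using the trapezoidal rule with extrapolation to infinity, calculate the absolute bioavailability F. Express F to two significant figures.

F = 0.12

Trapezoidal AUC_0→5.5 (buccal film):
  [0→2]: (0.00+3.42)/2 × 2 = 3.42
  [2→2.5]: (3.42+3.22)/2 × 0.5 = 1.66
  [2.5→5.5]: (3.22+1.49)/2 × 3 = 7.065
  Sum = 12.145 mcg/mL·hr
Tail: C_last/k_e = 1.49/0.319 = 4.671
AUC_0→∞ (buccal film) = 12.145 + 4.671 = 16.816 mcg/mL·hr
F = (AUC_ev/D_ev)/(AUC_iv/D_iv) = (16.816/37.5)/(93.4/25) = 0.448427/3.736 = 0.1200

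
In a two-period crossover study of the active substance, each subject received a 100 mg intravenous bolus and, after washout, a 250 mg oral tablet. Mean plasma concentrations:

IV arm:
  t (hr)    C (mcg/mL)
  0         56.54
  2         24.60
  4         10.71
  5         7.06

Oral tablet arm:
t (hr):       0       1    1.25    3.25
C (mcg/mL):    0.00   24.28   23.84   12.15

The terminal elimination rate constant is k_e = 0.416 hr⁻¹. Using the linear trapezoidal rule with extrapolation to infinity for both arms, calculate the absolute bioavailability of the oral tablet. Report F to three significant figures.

F = 0.234

Trapezoidal AUC_0→5 (IV):
  [0→2]: (56.54+24.60)/2 × 2 = 81.14
  [2→4]: (24.60+10.71)/2 × 2 = 35.31
  [4→5]: (10.71+7.06)/2 × 1 = 8.885
  Sum = 125.335 mcg/mL·hr
IV tail: 7.06/0.416 = 16.971; AUC_iv,0→∞ = 125.335 + 16.971 = 142.306 mcg/mL·hr
Trapezoidal AUC_0→3.25 (oral tablet):
  [0→1]: (0.00+24.28)/2 × 1 = 12.14
  [1→1.25]: (24.28+23.84)/2 × 0.25 = 6.015
  [1.25→3.25]: (23.84+12.15)/2 × 2 = 35.99
  Sum = 54.145 mcg/mL·hr
oral tablet tail: 12.15/0.416 = 29.207; AUC_ev,0→∞ = 54.145 + 29.207 = 83.352 mcg/mL·hr
F = (AUC_ev/D_ev)/(AUC_iv/D_iv) = (83.352/250)/(142.306/100) = 0.333408/1.42306 = 0.2343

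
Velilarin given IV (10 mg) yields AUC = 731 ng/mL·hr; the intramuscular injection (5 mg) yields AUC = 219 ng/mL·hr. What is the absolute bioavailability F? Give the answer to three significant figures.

F = (AUC_ev / D_ev) / (AUC_iv / D_iv)
  = (219/5) / (731/10)
  = 43.8 / 73.1 = 0.5992

F = 0.599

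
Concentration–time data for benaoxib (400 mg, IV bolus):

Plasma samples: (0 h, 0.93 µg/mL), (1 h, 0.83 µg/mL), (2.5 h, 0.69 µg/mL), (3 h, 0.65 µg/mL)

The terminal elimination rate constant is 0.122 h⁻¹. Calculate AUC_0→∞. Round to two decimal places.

Trapezoidal AUC_0→3:
  [0→1]: (0.93+0.83)/2 × 1 = 0.88
  [1→2.5]: (0.83+0.69)/2 × 1.5 = 1.14
  [2.5→3]: (0.69+0.65)/2 × 0.5 = 0.335
  Sum = 2.355 µg/mL·h
Extrapolated tail: C_last / k_e = 0.65 / 0.122 = 5.328
AUC_0→∞ = 2.355 + 5.328 = 7.683 µg/mL·h

AUC = 7.68 µg/mL·h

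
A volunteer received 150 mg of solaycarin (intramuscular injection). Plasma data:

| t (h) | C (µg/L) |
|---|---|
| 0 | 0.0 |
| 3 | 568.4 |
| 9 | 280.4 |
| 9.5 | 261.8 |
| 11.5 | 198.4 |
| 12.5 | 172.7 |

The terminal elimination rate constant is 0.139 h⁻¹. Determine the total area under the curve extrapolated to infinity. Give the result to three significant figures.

Trapezoidal AUC_0→12.5:
  [0→3]: (0.0+568.4)/2 × 3 = 852.6
  [3→9]: (568.4+280.4)/2 × 6 = 2546.4
  [9→9.5]: (280.4+261.8)/2 × 0.5 = 135.55
  [9.5→11.5]: (261.8+198.4)/2 × 2 = 460.2
  [11.5→12.5]: (198.4+172.7)/2 × 1 = 185.55
  Sum = 4180.3 µg/L·h
Extrapolated tail: C_last / k_e = 172.7 / 0.139 = 1242.446
AUC_0→∞ = 4180.3 + 1242.446 = 5422.746 µg/L·h

AUC = 5420 µg/L·h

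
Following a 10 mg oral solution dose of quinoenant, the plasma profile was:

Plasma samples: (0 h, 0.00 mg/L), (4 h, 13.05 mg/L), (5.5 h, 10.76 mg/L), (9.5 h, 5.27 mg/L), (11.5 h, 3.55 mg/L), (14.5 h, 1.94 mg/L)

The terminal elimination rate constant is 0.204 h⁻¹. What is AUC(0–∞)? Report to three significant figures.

AUC = 103 mg/L·h

Trapezoidal AUC_0→14.5:
  [0→4]: (0.00+13.05)/2 × 4 = 26.1
  [4→5.5]: (13.05+10.76)/2 × 1.5 = 17.8575
  [5.5→9.5]: (10.76+5.27)/2 × 4 = 32.06
  [9.5→11.5]: (5.27+3.55)/2 × 2 = 8.82
  [11.5→14.5]: (3.55+1.94)/2 × 3 = 8.235
  Sum = 93.0725 mg/L·h
Extrapolated tail: C_last / k_e = 1.94 / 0.204 = 9.510
AUC_0→∞ = 93.0725 + 9.510 = 102.5825 mg/L·h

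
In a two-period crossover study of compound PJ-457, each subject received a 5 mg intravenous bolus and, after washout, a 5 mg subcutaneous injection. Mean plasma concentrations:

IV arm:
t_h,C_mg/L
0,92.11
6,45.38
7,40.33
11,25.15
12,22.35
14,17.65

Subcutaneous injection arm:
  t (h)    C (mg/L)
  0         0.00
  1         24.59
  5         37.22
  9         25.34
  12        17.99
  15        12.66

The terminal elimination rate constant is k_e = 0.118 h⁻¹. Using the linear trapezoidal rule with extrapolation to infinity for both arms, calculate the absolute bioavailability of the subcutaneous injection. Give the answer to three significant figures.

F = 0.599

Trapezoidal AUC_0→14 (IV):
  [0→6]: (92.11+45.38)/2 × 6 = 412.47
  [6→7]: (45.38+40.33)/2 × 1 = 42.855
  [7→11]: (40.33+25.15)/2 × 4 = 130.96
  [11→12]: (25.15+22.35)/2 × 1 = 23.75
  [12→14]: (22.35+17.65)/2 × 2 = 40.0
  Sum = 650.035 mg/L·h
IV tail: 17.65/0.118 = 149.576; AUC_iv,0→∞ = 650.035 + 149.576 = 799.611 mg/L·h
Trapezoidal AUC_0→15 (subcutaneous injection):
  [0→1]: (0.00+24.59)/2 × 1 = 12.295
  [1→5]: (24.59+37.22)/2 × 4 = 123.62
  [5→9]: (37.22+25.34)/2 × 4 = 125.12
  [9→12]: (25.34+17.99)/2 × 3 = 64.995
  [12→15]: (17.99+12.66)/2 × 3 = 45.975
  Sum = 372.005 mg/L·h
subcutaneous injection tail: 12.66/0.118 = 107.288; AUC_ev,0→∞ = 372.005 + 107.288 = 479.293 mg/L·h
F = (AUC_ev/D_ev)/(AUC_iv/D_iv) = (479.293/5)/(799.611/5) = 95.8586/159.9222 = 0.5994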